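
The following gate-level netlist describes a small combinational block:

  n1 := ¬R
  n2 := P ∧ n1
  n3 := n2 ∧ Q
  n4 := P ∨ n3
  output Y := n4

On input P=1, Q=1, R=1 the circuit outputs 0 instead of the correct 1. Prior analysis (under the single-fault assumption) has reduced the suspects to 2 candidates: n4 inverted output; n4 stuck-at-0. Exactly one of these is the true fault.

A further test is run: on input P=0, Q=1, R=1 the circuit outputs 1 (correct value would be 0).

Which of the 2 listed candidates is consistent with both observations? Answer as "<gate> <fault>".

Evaluate each candidate on input P=0, Q=1, R=1:
  n4 inverted output: n1=0, n2=0, n3=0, n4=1 [inverted output] → 1 — matches
  n4 stuck-at-0: n1=0, n2=0, n3=0, n4=0 [stuck-at-0] → 0 — eliminated
Only n4 inverted output reproduces the observed 1.

n4 inverted output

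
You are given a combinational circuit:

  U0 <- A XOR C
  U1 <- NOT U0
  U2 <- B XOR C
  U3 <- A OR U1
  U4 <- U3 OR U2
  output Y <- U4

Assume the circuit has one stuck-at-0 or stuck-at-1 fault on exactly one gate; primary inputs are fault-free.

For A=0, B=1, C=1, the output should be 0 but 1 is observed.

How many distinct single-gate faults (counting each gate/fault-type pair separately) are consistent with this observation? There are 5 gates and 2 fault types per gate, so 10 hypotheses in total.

5

Fault-free: U0=1, U1=0, U2=0, U3=0, U4=0 → 0. Observed 1.
  U0 stuck-at-0: output 1 ✓
  U0 stuck-at-1: output 0 ✗
  U1 stuck-at-0: output 0 ✗
  U1 stuck-at-1: output 1 ✓
  U2 stuck-at-0: output 0 ✗
  U2 stuck-at-1: output 1 ✓
  U3 stuck-at-0: output 0 ✗
  U3 stuck-at-1: output 1 ✓
  U4 stuck-at-0: output 0 ✗
  U4 stuck-at-1: output 1 ✓
Consistent faults: {U0 stuck-at-0, U1 stuck-at-1, U2 stuck-at-1, U3 stuck-at-1, U4 stuck-at-1} — 5 in all.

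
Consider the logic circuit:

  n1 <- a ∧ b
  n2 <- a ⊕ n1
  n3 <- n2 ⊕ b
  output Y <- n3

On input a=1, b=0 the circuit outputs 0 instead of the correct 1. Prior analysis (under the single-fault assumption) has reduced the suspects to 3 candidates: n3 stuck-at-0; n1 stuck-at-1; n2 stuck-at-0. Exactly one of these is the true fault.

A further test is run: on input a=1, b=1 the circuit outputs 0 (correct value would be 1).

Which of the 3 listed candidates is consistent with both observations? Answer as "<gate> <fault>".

Evaluate each candidate on input a=1, b=1:
  n3 stuck-at-0: n1=1, n2=0, n3=0 [stuck-at-0] → 0 — matches
  n1 stuck-at-1: n1=1 [stuck-at-1], n2=0, n3=1 → 1 — eliminated
  n2 stuck-at-0: n1=1, n2=0 [stuck-at-0], n3=1 → 1 — eliminated
Only n3 stuck-at-0 reproduces the observed 0.

n3 stuck-at-0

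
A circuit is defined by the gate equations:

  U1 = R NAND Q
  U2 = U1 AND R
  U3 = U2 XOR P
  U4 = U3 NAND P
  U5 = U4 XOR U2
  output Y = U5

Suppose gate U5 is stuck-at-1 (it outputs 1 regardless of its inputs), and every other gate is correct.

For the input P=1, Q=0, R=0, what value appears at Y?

Propagate with U5 forced: U1=1, U2=0, U3=1, U4=0, U5=1 [stuck-at-1].
So Y = 1. (Without the fault it would be 0.)

1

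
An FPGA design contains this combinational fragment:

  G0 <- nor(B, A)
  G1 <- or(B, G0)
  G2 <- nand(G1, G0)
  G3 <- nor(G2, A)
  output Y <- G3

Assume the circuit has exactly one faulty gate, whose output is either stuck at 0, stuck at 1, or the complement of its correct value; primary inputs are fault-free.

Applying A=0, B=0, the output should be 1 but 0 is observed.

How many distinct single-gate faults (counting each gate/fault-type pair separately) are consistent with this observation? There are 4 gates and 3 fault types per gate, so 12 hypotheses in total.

8

Fault-free: G0=1, G1=1, G2=0, G3=1 → 1. Observed 0.
  G0 stuck-at-0: output 0 ✓
  G0 stuck-at-1: output 1 ✗
  G0 inverted output: output 0 ✓
  G1 stuck-at-0: output 0 ✓
  G1 stuck-at-1: output 1 ✗
  G1 inverted output: output 0 ✓
  G2 stuck-at-0: output 1 ✗
  G2 stuck-at-1: output 0 ✓
  G2 inverted output: output 0 ✓
  G3 stuck-at-0: output 0 ✓
  G3 stuck-at-1: output 1 ✗
  G3 inverted output: output 0 ✓
Consistent faults: {G0 stuck-at-0, G0 inverted output, G1 stuck-at-0, G1 inverted output, G2 stuck-at-1, G2 inverted output, G3 stuck-at-0, G3 inverted output} — 8 in all.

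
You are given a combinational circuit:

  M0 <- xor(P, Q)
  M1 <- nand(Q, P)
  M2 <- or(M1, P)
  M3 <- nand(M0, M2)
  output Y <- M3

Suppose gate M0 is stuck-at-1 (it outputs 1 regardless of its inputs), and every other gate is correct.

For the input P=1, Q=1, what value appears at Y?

Propagate with M0 forced: M0=1 [stuck-at-1], M1=0, M2=1, M3=0.
So Y = 0. (Without the fault it would be 1.)

0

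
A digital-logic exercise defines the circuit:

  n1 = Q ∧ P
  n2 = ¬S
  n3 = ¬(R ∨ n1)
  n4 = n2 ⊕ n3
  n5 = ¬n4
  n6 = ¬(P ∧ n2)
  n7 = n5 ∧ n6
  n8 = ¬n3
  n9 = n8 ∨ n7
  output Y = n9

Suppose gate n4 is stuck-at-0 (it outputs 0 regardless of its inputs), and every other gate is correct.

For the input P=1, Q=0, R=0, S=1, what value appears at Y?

Propagate with n4 forced: n1=0, n2=0, n3=1, n4=0 [stuck-at-0], n5=1, n6=1, n7=1, n8=0, n9=1.
So Y = 1. (Without the fault it would be 0.)

1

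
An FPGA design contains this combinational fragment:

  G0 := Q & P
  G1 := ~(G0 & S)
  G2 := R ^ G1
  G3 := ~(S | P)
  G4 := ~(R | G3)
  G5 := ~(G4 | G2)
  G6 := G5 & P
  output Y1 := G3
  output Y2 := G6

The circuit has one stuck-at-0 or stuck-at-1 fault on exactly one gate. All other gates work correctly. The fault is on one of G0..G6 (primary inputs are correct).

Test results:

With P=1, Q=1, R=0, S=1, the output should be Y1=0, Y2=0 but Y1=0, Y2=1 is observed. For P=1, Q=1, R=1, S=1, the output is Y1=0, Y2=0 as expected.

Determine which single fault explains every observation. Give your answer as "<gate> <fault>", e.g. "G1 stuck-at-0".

Fault-free values for test 1 (P=1, Q=1, R=0, S=1): G0=1, G1=0, G2=0, G3=0, G4=1, G5=0, G6=0, giving Y1=0, Y2=0. Observed Y1=0, Y2=1.
Test 1: faults giving observed Y1=0, Y2=1 are {G4 stuck-at-0, G5 stuck-at-1, G6 stuck-at-1}.
Test 2 (P=1, Q=1, R=1, S=1): fault-free G0=1, G1=0, G2=1, G3=0, G4=0, G5=0, G6=0 → Y1=0, Y2=0; observed Y1=0, Y2=0. Eliminates G5 stuck-at-1, G6 stuck-at-1.
Only G4 stuck-at-0 is consistent with every test.

G4 stuck-at-0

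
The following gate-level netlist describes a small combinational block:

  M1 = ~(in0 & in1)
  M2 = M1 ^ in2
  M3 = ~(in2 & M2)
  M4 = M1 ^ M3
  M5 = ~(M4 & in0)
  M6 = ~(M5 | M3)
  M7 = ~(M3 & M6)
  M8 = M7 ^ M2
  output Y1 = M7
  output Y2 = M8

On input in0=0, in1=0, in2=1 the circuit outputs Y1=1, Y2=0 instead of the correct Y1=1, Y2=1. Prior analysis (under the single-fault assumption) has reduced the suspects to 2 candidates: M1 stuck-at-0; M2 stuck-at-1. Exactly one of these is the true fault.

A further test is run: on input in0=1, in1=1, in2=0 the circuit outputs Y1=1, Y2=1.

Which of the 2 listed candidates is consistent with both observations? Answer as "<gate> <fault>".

M1 stuck-at-0

Evaluate each candidate on input in0=1, in1=1, in2=0:
  M1 stuck-at-0: M1=0 [stuck-at-0], M2=0, M3=1, M4=1, M5=0, M6=0, M7=1, M8=1 → Y1=1, Y2=1 — matches
  M2 stuck-at-1: M1=0, M2=1 [stuck-at-1], M3=1, M4=1, M5=0, M6=0, M7=1, M8=0 → Y1=1, Y2=0 — eliminated
Only M1 stuck-at-0 reproduces the observed Y1=1, Y2=1.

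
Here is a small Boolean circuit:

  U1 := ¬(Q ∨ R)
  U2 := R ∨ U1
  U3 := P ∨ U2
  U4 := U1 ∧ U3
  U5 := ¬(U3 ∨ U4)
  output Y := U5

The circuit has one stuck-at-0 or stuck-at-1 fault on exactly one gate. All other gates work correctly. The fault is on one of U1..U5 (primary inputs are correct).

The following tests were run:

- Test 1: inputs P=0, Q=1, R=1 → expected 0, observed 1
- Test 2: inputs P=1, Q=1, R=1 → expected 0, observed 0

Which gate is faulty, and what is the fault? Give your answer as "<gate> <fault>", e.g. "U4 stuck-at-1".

U2 stuck-at-0

Fault-free values for test 1 (P=0, Q=1, R=1): U1=0, U2=1, U3=1, U4=0, U5=0, giving Y=0. Observed 1.
Test 1: faults giving observed 1 are {U2 stuck-at-0, U3 stuck-at-0, U5 stuck-at-1}.
Test 2 (P=1, Q=1, R=1): fault-free U1=0, U2=1, U3=1, U4=0, U5=0 → 0; observed 0. Eliminates U3 stuck-at-0, U5 stuck-at-1.
Only U2 stuck-at-0 is consistent with every test.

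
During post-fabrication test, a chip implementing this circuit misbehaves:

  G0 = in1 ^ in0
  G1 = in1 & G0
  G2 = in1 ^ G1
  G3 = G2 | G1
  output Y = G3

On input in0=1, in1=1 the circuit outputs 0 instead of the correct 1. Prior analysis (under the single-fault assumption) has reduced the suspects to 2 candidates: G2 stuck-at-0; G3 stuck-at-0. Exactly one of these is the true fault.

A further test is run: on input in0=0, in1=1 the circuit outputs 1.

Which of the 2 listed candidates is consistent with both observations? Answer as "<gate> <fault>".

Evaluate each candidate on input in0=0, in1=1:
  G2 stuck-at-0: G0=1, G1=1, G2=0 [stuck-at-0], G3=1 → 1 — matches
  G3 stuck-at-0: G0=1, G1=1, G2=0, G3=0 [stuck-at-0] → 0 — eliminated
Only G2 stuck-at-0 reproduces the observed 1.

G2 stuck-at-0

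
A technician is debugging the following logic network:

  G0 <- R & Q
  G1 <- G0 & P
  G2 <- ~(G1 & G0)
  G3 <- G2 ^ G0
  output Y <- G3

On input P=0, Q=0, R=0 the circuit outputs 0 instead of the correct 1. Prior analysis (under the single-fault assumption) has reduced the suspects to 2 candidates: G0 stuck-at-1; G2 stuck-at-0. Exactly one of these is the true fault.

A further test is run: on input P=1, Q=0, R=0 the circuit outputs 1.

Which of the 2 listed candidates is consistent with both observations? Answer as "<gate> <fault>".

G0 stuck-at-1

Evaluate each candidate on input P=1, Q=0, R=0:
  G0 stuck-at-1: G0=1 [stuck-at-1], G1=1, G2=0, G3=1 → 1 — matches
  G2 stuck-at-0: G0=0, G1=0, G2=0 [stuck-at-0], G3=0 → 0 — eliminated
Only G0 stuck-at-1 reproduces the observed 1.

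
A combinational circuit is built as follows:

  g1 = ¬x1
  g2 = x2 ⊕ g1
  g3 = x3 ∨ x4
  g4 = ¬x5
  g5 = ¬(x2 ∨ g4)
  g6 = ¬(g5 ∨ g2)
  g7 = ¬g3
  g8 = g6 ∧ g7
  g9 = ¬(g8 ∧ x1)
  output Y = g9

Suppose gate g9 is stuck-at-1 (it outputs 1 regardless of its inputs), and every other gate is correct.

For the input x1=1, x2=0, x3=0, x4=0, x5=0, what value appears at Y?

1

Propagate with g9 forced: g1=0, g2=0, g3=0, g4=1, g5=0, g6=1, g7=1, g8=1, g9=1 [stuck-at-1].
So Y = 1. (Without the fault it would be 0.)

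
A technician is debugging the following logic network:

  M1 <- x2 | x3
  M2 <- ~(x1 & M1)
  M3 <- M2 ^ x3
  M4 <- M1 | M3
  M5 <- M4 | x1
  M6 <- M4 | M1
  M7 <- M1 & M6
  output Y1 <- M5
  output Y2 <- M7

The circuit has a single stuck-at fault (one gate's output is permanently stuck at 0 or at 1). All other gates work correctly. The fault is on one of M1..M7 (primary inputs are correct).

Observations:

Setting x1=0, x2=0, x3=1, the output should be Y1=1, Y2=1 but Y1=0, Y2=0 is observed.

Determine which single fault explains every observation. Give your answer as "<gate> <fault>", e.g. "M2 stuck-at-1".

M1 stuck-at-0

Fault-free values for test 1 (x1=0, x2=0, x3=1): M1=1, M2=1, M3=0, M4=1, M5=1, M6=1, M7=1, giving Y1=1, Y2=1. Observed Y1=0, Y2=0.
Test 1: faults giving observed Y1=0, Y2=0 are {M1 stuck-at-0}.
Only M1 stuck-at-0 is consistent with every test.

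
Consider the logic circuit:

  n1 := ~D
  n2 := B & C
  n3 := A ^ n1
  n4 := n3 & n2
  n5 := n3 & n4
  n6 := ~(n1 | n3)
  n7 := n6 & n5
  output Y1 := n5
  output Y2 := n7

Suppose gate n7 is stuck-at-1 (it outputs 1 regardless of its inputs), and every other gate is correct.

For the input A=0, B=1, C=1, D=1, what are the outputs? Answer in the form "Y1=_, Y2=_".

Propagate with n7 forced: n1=0, n2=1, n3=0, n4=0, n5=0, n6=1, n7=1 [stuck-at-1].
So the outputs are Y1=0, Y2=1. (Without the fault they would be Y1=0, Y2=0.)

Y1=0, Y2=1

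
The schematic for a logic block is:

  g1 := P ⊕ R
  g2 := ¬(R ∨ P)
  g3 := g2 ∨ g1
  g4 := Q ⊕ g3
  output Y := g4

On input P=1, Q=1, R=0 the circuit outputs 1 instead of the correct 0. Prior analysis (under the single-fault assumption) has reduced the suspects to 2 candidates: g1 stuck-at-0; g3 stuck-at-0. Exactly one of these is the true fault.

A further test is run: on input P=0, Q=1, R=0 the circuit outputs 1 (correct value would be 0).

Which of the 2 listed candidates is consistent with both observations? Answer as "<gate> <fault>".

Evaluate each candidate on input P=0, Q=1, R=0:
  g1 stuck-at-0: g1=0 [stuck-at-0], g2=1, g3=1, g4=0 → 0 — eliminated
  g3 stuck-at-0: g1=0, g2=1, g3=0 [stuck-at-0], g4=1 → 1 — matches
Only g3 stuck-at-0 reproduces the observed 1.

g3 stuck-at-0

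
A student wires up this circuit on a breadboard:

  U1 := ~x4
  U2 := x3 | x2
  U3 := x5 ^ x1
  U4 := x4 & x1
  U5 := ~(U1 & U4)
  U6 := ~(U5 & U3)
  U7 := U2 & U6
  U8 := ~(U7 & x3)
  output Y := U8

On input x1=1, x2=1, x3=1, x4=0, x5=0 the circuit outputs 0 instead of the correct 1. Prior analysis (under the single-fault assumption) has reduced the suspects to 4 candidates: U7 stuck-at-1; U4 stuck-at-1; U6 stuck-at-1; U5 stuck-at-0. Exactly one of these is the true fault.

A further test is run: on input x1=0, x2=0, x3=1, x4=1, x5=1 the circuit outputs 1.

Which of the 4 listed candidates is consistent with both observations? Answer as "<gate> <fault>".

Evaluate each candidate on input x1=0, x2=0, x3=1, x4=1, x5=1:
  U7 stuck-at-1: U1=0, U2=1, U3=1, U4=0, U5=1, U6=0, U7=1 [stuck-at-1], U8=0 → 0 — eliminated
  U4 stuck-at-1: U1=0, U2=1, U3=1, U4=1 [stuck-at-1], U5=1, U6=0, U7=0, U8=1 → 1 — matches
  U6 stuck-at-1: U1=0, U2=1, U3=1, U4=0, U5=1, U6=1 [stuck-at-1], U7=1, U8=0 → 0 — eliminated
  U5 stuck-at-0: U1=0, U2=1, U3=1, U4=0, U5=0 [stuck-at-0], U6=1, U7=1, U8=0 → 0 — eliminated
Only U4 stuck-at-1 reproduces the observed 1.

U4 stuck-at-1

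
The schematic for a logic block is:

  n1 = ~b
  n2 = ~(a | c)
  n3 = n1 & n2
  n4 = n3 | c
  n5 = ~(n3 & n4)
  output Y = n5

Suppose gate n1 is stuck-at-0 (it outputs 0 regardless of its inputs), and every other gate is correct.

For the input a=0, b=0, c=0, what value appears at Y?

Propagate with n1 forced: n1=0 [stuck-at-0], n2=1, n3=0, n4=0, n5=1.
So Y = 1. (Without the fault it would be 0.)

1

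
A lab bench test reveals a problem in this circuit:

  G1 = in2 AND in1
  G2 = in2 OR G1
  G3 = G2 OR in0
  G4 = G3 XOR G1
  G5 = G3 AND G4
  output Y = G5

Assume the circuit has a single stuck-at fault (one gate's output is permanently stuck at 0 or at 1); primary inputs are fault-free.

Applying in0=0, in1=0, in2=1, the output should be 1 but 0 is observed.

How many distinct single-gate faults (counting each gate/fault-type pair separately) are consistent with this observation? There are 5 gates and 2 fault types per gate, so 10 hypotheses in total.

Fault-free: G1=0, G2=1, G3=1, G4=1, G5=1 → 1. Observed 0.
  G1 stuck-at-0: output 1 ✗
  G1 stuck-at-1: output 0 ✓
  G2 stuck-at-0: output 0 ✓
  G2 stuck-at-1: output 1 ✗
  G3 stuck-at-0: output 0 ✓
  G3 stuck-at-1: output 1 ✗
  G4 stuck-at-0: output 0 ✓
  G4 stuck-at-1: output 1 ✗
  G5 stuck-at-0: output 0 ✓
  G5 stuck-at-1: output 1 ✗
Consistent faults: {G1 stuck-at-1, G2 stuck-at-0, G3 stuck-at-0, G4 stuck-at-0, G5 stuck-at-0} — 5 in all.

5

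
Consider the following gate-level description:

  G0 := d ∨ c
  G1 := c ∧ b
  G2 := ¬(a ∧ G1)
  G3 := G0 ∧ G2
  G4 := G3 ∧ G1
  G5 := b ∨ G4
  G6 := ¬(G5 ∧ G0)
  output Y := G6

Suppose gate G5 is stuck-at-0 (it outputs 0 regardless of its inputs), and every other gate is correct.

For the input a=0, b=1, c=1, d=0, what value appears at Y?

1

Propagate with G5 forced: G0=1, G1=1, G2=1, G3=1, G4=1, G5=0 [stuck-at-0], G6=1.
So Y = 1. (Without the fault it would be 0.)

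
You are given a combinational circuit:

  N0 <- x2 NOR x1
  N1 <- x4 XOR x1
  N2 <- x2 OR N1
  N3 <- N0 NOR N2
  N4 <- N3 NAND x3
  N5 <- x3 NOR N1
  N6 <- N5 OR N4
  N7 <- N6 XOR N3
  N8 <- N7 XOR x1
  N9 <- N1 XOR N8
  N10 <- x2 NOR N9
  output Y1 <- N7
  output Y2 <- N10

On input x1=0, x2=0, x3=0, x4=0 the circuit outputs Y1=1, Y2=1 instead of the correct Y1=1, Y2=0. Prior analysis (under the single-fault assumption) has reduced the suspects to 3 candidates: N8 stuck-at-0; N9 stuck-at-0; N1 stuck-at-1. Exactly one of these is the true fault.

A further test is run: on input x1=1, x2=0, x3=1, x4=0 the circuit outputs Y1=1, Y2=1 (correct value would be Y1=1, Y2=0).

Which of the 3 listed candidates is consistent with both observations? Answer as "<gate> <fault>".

N9 stuck-at-0

Evaluate each candidate on input x1=1, x2=0, x3=1, x4=0:
  N8 stuck-at-0: N0=0, N1=1, N2=1, N3=0, N4=1, N5=0, N6=1, N7=1, N8=0 [stuck-at-0], N9=1, N10=0 → Y1=1, Y2=0 — eliminated
  N9 stuck-at-0: N0=0, N1=1, N2=1, N3=0, N4=1, N5=0, N6=1, N7=1, N8=0, N9=0 [stuck-at-0], N10=1 → Y1=1, Y2=1 — matches
  N1 stuck-at-1: N0=0, N1=1 [stuck-at-1], N2=1, N3=0, N4=1, N5=0, N6=1, N7=1, N8=0, N9=1, N10=0 → Y1=1, Y2=0 — eliminated
Only N9 stuck-at-0 reproduces the observed Y1=1, Y2=1.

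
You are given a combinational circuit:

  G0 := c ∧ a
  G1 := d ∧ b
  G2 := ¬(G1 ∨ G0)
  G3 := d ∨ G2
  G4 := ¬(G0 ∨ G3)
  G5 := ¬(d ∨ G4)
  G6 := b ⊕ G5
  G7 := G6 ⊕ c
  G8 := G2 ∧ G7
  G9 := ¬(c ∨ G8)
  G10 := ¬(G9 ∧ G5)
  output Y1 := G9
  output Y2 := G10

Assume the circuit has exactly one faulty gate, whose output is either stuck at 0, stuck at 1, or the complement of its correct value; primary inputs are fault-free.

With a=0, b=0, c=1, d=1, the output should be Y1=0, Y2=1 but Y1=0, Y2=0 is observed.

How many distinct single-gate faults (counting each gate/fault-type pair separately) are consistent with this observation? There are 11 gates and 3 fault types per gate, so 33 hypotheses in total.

Fault-free: G0=0, G1=0, G2=1, G3=1, G4=0, G5=0, G6=0, G7=1, G8=1, G9=0, G10=1 → Y1=0, Y2=1. Observed Y1=0, Y2=0.
  G0: none of the 3 fault types match ✗
  G1: none of the 3 fault types match ✗
  G2: none of the 3 fault types match ✗
  G3: none of the 3 fault types match ✗
  G4: none of the 3 fault types match ✗
  G5: none of the 3 fault types match ✗
  G6: none of the 3 fault types match ✗
  G7: none of the 3 fault types match ✗
  G8: none of the 3 fault types match ✗
  G9: none of the 3 fault types match ✗
  G10: stuck-at-0, inverted output ✓; others ✗
Consistent faults: {G10 stuck-at-0, G10 inverted output} — 2 in all.

2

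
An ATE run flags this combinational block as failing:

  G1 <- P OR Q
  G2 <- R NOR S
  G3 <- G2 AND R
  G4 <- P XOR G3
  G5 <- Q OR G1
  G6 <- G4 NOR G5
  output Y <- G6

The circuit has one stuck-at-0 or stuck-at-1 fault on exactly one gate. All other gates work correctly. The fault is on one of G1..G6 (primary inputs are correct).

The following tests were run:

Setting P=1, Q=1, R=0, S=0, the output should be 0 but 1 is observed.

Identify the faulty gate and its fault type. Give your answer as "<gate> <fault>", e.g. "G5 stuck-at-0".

Fault-free values for test 1 (P=1, Q=1, R=0, S=0): G1=1, G2=1, G3=0, G4=1, G5=1, G6=0, giving Y=0. Observed 1.
Test 1: faults giving observed 1 are {G6 stuck-at-1}.
Only G6 stuck-at-1 is consistent with every test.

G6 stuck-at-1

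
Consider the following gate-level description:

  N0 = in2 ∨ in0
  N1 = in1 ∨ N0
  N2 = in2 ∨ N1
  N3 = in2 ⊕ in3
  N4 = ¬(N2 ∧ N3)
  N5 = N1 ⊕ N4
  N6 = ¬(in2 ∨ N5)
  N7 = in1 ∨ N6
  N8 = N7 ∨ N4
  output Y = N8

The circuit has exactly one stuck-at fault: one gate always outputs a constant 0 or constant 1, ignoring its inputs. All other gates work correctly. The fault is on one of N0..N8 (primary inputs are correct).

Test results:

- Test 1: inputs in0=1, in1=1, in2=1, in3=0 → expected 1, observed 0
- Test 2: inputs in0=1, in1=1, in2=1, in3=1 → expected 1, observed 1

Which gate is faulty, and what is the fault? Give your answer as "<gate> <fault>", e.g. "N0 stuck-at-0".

N7 stuck-at-0

Fault-free values for test 1 (in0=1, in1=1, in2=1, in3=0): N0=1, N1=1, N2=1, N3=1, N4=0, N5=1, N6=0, N7=1, N8=1, giving Y=1. Observed 0.
Test 1: faults giving observed 0 are {N7 stuck-at-0, N8 stuck-at-0}.
Test 2 (in0=1, in1=1, in2=1, in3=1): fault-free N0=1, N1=1, N2=1, N3=0, N4=1, N5=0, N6=0, N7=1, N8=1 → 1; observed 1. Eliminates N8 stuck-at-0.
Only N7 stuck-at-0 is consistent with every test.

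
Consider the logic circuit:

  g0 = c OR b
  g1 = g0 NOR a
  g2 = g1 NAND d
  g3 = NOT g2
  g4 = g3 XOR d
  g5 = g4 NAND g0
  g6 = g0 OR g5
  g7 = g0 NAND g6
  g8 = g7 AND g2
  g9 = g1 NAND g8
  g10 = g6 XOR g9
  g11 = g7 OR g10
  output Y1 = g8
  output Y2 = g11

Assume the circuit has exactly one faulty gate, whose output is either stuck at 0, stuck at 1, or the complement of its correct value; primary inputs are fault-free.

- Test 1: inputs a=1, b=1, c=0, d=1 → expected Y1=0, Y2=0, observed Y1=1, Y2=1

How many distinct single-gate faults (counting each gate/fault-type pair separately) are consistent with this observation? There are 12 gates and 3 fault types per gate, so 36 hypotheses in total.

Fault-free: g0=1, g1=0, g2=1, g3=0, g4=1, g5=0, g6=1, g7=0, g8=0, g9=1, g10=0, g11=0 → Y1=0, Y2=0. Observed Y1=1, Y2=1.
  g0: stuck-at-0, inverted output ✓; others ✗
  g1: none of the 3 fault types match ✗
  g2: none of the 3 fault types match ✗
  g3: none of the 3 fault types match ✗
  g4: none of the 3 fault types match ✗
  g5: none of the 3 fault types match ✗
  g6: stuck-at-0, inverted output ✓; others ✗
  g7: stuck-at-1, inverted output ✓; others ✗
  g8: none of the 3 fault types match ✗
  g9: none of the 3 fault types match ✗
  g10: none of the 3 fault types match ✗
  g11: none of the 3 fault types match ✗
Consistent faults: {g0 stuck-at-0, g0 inverted output, g6 stuck-at-0, g6 inverted output, g7 stuck-at-1, g7 inverted output} — 6 in all.

6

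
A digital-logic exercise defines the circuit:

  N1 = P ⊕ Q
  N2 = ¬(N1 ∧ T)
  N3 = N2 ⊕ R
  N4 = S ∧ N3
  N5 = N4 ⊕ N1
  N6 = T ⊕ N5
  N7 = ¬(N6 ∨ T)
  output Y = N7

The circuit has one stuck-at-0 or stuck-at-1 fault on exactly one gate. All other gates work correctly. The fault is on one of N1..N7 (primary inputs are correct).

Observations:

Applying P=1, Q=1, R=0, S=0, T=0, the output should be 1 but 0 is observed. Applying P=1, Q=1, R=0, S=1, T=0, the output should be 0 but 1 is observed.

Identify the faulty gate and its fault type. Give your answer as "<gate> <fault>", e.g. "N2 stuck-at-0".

N1 stuck-at-1

Fault-free values for test 1 (P=1, Q=1, R=0, S=0, T=0): N1=0, N2=1, N3=1, N4=0, N5=0, N6=0, N7=1, giving Y=1. Observed 0.
Test 1: faults giving observed 0 are {N1 stuck-at-1, N4 stuck-at-1, N5 stuck-at-1, N6 stuck-at-1, N7 stuck-at-0}.
Test 2 (P=1, Q=1, R=0, S=1, T=0): fault-free N1=0, N2=1, N3=1, N4=1, N5=1, N6=1, N7=0 → 0; observed 1. Eliminates N4 stuck-at-1, N5 stuck-at-1, N6 stuck-at-1, N7 stuck-at-0.
Only N1 stuck-at-1 is consistent with every test.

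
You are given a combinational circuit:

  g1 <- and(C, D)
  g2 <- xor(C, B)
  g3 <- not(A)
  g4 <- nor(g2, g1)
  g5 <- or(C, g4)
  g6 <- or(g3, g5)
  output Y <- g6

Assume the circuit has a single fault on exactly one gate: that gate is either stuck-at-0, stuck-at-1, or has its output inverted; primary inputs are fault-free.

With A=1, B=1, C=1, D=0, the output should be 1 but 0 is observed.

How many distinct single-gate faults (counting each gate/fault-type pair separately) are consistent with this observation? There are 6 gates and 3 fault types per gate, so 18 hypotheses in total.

Fault-free: g1=0, g2=0, g3=0, g4=1, g5=1, g6=1 → 1. Observed 0.
  g1: none of the 3 fault types match ✗
  g2: none of the 3 fault types match ✗
  g3: none of the 3 fault types match ✗
  g4: none of the 3 fault types match ✗
  g5: stuck-at-0, inverted output ✓; others ✗
  g6: stuck-at-0, inverted output ✓; others ✗
Consistent faults: {g5 stuck-at-0, g5 inverted output, g6 stuck-at-0, g6 inverted output} — 4 in all.

4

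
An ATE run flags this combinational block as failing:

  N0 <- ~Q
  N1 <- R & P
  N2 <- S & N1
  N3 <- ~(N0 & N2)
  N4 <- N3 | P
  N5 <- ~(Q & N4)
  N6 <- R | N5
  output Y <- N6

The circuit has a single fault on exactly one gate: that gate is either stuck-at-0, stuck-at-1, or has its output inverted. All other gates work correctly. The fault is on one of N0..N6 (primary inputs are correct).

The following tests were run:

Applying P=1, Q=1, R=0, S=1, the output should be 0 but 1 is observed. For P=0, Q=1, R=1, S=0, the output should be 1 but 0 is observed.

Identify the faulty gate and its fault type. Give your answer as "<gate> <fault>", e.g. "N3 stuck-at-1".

N6 inverted output

Fault-free values for test 1 (P=1, Q=1, R=0, S=1): N0=0, N1=0, N2=0, N3=1, N4=1, N5=0, N6=0, giving Y=0. Observed 1.
Test 1: faults giving observed 1 are {N4 stuck-at-0, N4 inverted output, N5 stuck-at-1, N5 inverted output, N6 stuck-at-1, N6 inverted output}.
Test 2 (P=0, Q=1, R=1, S=0): fault-free N0=0, N1=0, N2=0, N3=1, N4=1, N5=0, N6=1 → 1; observed 0. Eliminates N4 stuck-at-0, N4 inverted output, N5 stuck-at-1, N5 inverted output, N6 stuck-at-1.
Only N6 inverted output is consistent with every test.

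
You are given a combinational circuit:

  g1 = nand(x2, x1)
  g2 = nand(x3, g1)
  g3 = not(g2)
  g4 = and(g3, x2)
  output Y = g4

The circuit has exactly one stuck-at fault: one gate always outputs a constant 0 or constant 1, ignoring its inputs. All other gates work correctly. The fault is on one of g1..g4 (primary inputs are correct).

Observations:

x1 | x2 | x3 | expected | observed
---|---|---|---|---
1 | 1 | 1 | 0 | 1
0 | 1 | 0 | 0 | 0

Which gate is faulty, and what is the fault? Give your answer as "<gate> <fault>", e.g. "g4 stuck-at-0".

g1 stuck-at-1

Fault-free values for test 1 (x1=1, x2=1, x3=1): g1=0, g2=1, g3=0, g4=0, giving Y=0. Observed 1.
Test 1: faults giving observed 1 are {g1 stuck-at-1, g2 stuck-at-0, g3 stuck-at-1, g4 stuck-at-1}.
Test 2 (x1=0, x2=1, x3=0): fault-free g1=1, g2=1, g3=0, g4=0 → 0; observed 0. Eliminates g2 stuck-at-0, g3 stuck-at-1, g4 stuck-at-1.
Only g1 stuck-at-1 is consistent with every test.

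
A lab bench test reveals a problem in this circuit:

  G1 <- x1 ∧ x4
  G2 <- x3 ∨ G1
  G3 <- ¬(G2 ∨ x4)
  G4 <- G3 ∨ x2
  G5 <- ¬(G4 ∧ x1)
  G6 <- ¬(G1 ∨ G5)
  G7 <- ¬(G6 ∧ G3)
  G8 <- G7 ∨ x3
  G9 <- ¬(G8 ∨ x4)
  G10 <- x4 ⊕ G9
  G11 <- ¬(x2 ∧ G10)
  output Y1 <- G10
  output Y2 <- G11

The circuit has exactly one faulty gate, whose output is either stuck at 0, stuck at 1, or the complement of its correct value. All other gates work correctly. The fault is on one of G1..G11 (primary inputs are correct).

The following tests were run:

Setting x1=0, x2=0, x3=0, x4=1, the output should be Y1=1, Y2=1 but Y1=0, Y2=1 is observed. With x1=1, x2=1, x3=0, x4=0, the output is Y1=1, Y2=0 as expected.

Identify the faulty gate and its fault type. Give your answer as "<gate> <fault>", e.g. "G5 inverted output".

G9 stuck-at-1

Fault-free values for test 1 (x1=0, x2=0, x3=0, x4=1): G1=0, G2=0, G3=0, G4=0, G5=1, G6=0, G7=1, G8=1, G9=0, G10=1, G11=1, giving Y1=1, Y2=1. Observed Y1=0, Y2=1.
Test 1: faults giving observed Y1=0, Y2=1 are {G9 stuck-at-1, G9 inverted output, G10 stuck-at-0, G10 inverted output}.
Test 2 (x1=1, x2=1, x3=0, x4=0): fault-free G1=0, G2=0, G3=1, G4=1, G5=0, G6=1, G7=0, G8=0, G9=1, G10=1, G11=0 → Y1=1, Y2=0; observed Y1=1, Y2=0. Eliminates G9 inverted output, G10 stuck-at-0, G10 inverted output.
Only G9 stuck-at-1 is consistent with every test.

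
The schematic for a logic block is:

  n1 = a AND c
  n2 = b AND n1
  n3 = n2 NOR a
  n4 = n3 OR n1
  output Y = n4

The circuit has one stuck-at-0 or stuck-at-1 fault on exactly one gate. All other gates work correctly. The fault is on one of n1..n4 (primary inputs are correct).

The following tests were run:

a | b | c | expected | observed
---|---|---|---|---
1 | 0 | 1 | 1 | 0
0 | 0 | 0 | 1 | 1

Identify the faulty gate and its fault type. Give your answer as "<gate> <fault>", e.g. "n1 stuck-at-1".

Fault-free values for test 1 (a=1, b=0, c=1): n1=1, n2=0, n3=0, n4=1, giving Y=1. Observed 0.
Test 1: faults giving observed 0 are {n1 stuck-at-0, n4 stuck-at-0}.
Test 2 (a=0, b=0, c=0): fault-free n1=0, n2=0, n3=1, n4=1 → 1; observed 1. Eliminates n4 stuck-at-0.
Only n1 stuck-at-0 is consistent with every test.

n1 stuck-at-0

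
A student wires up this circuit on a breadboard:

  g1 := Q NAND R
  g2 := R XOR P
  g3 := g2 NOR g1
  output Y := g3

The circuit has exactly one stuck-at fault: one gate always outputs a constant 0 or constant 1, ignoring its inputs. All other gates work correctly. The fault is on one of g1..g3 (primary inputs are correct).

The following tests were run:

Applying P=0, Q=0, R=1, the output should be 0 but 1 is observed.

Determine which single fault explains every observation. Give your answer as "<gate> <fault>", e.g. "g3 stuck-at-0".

Fault-free values for test 1 (P=0, Q=0, R=1): g1=1, g2=1, g3=0, giving Y=0. Observed 1.
Test 1: faults giving observed 1 are {g3 stuck-at-1}.
Only g3 stuck-at-1 is consistent with every test.

g3 stuck-at-1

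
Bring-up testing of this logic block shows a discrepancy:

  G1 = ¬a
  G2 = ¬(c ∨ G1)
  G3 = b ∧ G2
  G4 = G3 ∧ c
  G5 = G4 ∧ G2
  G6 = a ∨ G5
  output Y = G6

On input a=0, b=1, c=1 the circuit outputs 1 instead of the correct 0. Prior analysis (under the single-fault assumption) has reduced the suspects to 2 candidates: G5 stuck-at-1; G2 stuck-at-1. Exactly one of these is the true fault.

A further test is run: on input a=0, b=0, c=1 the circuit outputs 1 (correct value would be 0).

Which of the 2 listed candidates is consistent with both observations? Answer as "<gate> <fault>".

G5 stuck-at-1

Evaluate each candidate on input a=0, b=0, c=1:
  G5 stuck-at-1: G1=1, G2=0, G3=0, G4=0, G5=1 [stuck-at-1], G6=1 → 1 — matches
  G2 stuck-at-1: G1=1, G2=1 [stuck-at-1], G3=0, G4=0, G5=0, G6=0 → 0 — eliminated
Only G5 stuck-at-1 reproduces the observed 1.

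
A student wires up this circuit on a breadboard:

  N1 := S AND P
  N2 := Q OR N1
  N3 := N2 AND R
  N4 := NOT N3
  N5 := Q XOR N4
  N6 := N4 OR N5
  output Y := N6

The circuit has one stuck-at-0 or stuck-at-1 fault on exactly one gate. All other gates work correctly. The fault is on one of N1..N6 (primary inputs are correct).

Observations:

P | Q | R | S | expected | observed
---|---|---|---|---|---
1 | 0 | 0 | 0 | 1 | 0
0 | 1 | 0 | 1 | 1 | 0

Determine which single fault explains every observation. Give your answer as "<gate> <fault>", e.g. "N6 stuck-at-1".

Fault-free values for test 1 (P=1, Q=0, R=0, S=0): N1=0, N2=0, N3=0, N4=1, N5=1, N6=1, giving Y=1. Observed 0.
Test 1: faults giving observed 0 are {N3 stuck-at-1, N4 stuck-at-0, N6 stuck-at-0}.
Test 2 (P=0, Q=1, R=0, S=1): fault-free N1=0, N2=1, N3=0, N4=1, N5=0, N6=1 → 1; observed 0. Eliminates N3 stuck-at-1, N4 stuck-at-0.
Only N6 stuck-at-0 is consistent with every test.

N6 stuck-at-0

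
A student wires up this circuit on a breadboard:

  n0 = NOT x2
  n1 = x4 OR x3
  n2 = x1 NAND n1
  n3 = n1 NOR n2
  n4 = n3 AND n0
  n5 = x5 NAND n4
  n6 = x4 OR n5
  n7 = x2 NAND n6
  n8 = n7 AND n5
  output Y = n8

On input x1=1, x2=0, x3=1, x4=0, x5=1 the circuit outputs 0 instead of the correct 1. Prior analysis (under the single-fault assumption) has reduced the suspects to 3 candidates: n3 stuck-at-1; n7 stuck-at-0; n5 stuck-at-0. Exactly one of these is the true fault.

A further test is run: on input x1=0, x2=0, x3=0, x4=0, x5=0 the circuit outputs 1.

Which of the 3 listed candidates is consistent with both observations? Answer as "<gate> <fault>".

n3 stuck-at-1

Evaluate each candidate on input x1=0, x2=0, x3=0, x4=0, x5=0:
  n3 stuck-at-1: n0=1, n1=0, n2=1, n3=1 [stuck-at-1], n4=1, n5=1, n6=1, n7=1, n8=1 → 1 — matches
  n7 stuck-at-0: n0=1, n1=0, n2=1, n3=0, n4=0, n5=1, n6=1, n7=0 [stuck-at-0], n8=0 → 0 — eliminated
  n5 stuck-at-0: n0=1, n1=0, n2=1, n3=0, n4=0, n5=0 [stuck-at-0], n6=0, n7=1, n8=0 → 0 — eliminated
Only n3 stuck-at-1 reproduces the observed 1.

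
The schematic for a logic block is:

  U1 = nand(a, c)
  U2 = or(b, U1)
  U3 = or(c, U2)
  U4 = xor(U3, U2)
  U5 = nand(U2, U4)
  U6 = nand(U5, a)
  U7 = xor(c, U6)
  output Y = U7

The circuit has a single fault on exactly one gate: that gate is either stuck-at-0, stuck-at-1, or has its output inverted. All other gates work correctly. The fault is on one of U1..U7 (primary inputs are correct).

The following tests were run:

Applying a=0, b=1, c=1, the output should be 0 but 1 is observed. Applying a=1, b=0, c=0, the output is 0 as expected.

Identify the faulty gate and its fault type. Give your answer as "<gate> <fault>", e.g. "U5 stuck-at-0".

Fault-free values for test 1 (a=0, b=1, c=1): U1=1, U2=1, U3=1, U4=0, U5=1, U6=1, U7=0, giving Y=0. Observed 1.
Test 1: faults giving observed 1 are {U6 stuck-at-0, U6 inverted output, U7 stuck-at-1, U7 inverted output}.
Test 2 (a=1, b=0, c=0): fault-free U1=1, U2=1, U3=1, U4=0, U5=1, U6=0, U7=0 → 0; observed 0. Eliminates U6 inverted output, U7 stuck-at-1, U7 inverted output.
Only U6 stuck-at-0 is consistent with every test.

U6 stuck-at-0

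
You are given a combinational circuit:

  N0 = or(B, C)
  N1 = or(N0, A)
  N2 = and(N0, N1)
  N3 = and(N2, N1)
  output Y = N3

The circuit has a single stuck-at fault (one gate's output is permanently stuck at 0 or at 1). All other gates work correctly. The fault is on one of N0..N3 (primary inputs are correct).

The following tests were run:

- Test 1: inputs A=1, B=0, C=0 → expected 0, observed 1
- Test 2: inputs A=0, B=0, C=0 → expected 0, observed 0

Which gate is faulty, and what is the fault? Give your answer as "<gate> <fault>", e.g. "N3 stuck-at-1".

N2 stuck-at-1

Fault-free values for test 1 (A=1, B=0, C=0): N0=0, N1=1, N2=0, N3=0, giving Y=0. Observed 1.
Test 1: faults giving observed 1 are {N0 stuck-at-1, N2 stuck-at-1, N3 stuck-at-1}.
Test 2 (A=0, B=0, C=0): fault-free N0=0, N1=0, N2=0, N3=0 → 0; observed 0. Eliminates N0 stuck-at-1, N3 stuck-at-1.
Only N2 stuck-at-1 is consistent with every test.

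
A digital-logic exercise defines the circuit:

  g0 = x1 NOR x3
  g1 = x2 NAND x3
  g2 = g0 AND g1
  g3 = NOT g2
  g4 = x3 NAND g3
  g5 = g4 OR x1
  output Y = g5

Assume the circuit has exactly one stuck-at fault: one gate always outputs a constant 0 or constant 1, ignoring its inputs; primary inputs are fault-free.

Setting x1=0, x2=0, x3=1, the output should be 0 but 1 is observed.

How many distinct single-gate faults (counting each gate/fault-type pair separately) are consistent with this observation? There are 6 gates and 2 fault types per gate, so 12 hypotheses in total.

5

Fault-free: g0=0, g1=1, g2=0, g3=1, g4=0, g5=0 → 0. Observed 1.
  g0 stuck-at-0: output 0 ✗
  g0 stuck-at-1: output 1 ✓
  g1 stuck-at-0: output 0 ✗
  g1 stuck-at-1: output 0 ✗
  g2 stuck-at-0: output 0 ✗
  g2 stuck-at-1: output 1 ✓
  g3 stuck-at-0: output 1 ✓
  g3 stuck-at-1: output 0 ✗
  g4 stuck-at-0: output 0 ✗
  g4 stuck-at-1: output 1 ✓
  g5 stuck-at-0: output 0 ✗
  g5 stuck-at-1: output 1 ✓
Consistent faults: {g0 stuck-at-1, g2 stuck-at-1, g3 stuck-at-0, g4 stuck-at-1, g5 stuck-at-1} — 5 in all.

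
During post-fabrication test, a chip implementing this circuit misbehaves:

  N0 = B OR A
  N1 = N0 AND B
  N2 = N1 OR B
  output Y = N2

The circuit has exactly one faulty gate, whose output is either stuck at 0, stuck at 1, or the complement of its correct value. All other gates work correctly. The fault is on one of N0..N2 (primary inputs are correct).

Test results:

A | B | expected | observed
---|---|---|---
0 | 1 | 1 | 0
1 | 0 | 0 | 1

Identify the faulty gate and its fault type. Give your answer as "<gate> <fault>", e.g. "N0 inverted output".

N2 inverted output

Fault-free values for test 1 (A=0, B=1): N0=1, N1=1, N2=1, giving Y=1. Observed 0.
Test 1: faults giving observed 0 are {N2 stuck-at-0, N2 inverted output}.
Test 2 (A=1, B=0): fault-free N0=1, N1=0, N2=0 → 0; observed 1. Eliminates N2 stuck-at-0.
Only N2 inverted output is consistent with every test.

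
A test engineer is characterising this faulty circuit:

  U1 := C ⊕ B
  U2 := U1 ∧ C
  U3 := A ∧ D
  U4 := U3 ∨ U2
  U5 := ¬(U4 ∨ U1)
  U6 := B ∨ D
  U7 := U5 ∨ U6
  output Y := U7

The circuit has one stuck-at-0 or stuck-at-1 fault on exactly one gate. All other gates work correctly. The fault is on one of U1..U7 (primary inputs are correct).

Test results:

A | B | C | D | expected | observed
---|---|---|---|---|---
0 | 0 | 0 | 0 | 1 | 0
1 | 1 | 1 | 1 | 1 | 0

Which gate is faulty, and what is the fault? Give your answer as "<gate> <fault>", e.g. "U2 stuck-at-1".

Fault-free values for test 1 (A=0, B=0, C=0, D=0): U1=0, U2=0, U3=0, U4=0, U5=1, U6=0, U7=1, giving Y=1. Observed 0.
Test 1: faults giving observed 0 are {U1 stuck-at-1, U2 stuck-at-1, U3 stuck-at-1, U4 stuck-at-1, U5 stuck-at-0, U7 stuck-at-0}.
Test 2 (A=1, B=1, C=1, D=1): fault-free U1=0, U2=0, U3=1, U4=1, U5=0, U6=1, U7=1 → 1; observed 0. Eliminates U1 stuck-at-1, U2 stuck-at-1, U3 stuck-at-1, U4 stuck-at-1, U5 stuck-at-0.
Only U7 stuck-at-0 is consistent with every test.

U7 stuck-at-0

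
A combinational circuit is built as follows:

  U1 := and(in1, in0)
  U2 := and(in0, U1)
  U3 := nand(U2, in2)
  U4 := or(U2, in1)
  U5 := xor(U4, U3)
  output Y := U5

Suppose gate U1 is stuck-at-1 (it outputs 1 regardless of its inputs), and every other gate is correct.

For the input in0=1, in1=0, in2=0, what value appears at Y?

Propagate with U1 forced: U1=1 [stuck-at-1], U2=1, U3=1, U4=1, U5=0.
So Y = 0. (Without the fault it would be 1.)

0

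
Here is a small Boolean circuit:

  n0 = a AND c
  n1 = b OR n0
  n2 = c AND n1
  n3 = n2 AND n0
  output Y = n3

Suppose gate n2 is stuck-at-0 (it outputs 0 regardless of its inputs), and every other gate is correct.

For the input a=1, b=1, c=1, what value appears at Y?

0

Propagate with n2 forced: n0=1, n1=1, n2=0 [stuck-at-0], n3=0.
So Y = 0. (Without the fault it would be 1.)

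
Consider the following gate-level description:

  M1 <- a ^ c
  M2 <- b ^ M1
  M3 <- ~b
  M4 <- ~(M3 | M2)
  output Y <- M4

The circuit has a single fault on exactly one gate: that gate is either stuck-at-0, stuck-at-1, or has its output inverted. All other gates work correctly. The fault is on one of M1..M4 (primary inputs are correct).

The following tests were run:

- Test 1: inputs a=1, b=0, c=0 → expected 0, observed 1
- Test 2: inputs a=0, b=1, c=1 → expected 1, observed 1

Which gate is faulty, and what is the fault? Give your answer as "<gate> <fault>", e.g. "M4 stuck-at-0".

Fault-free values for test 1 (a=1, b=0, c=0): M1=1, M2=1, M3=1, M4=0, giving Y=0. Observed 1.
Test 1: faults giving observed 1 are {M4 stuck-at-1, M4 inverted output}.
Test 2 (a=0, b=1, c=1): fault-free M1=1, M2=0, M3=0, M4=1 → 1; observed 1. Eliminates M4 inverted output.
Only M4 stuck-at-1 is consistent with every test.

M4 stuck-at-1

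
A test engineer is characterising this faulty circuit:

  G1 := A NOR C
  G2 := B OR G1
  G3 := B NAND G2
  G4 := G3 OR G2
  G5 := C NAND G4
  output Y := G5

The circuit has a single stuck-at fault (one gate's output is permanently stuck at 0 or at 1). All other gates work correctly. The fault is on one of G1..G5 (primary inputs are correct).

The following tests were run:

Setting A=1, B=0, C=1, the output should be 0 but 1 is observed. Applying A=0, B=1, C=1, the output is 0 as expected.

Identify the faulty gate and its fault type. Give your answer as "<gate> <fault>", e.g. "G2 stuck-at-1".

Fault-free values for test 1 (A=1, B=0, C=1): G1=0, G2=0, G3=1, G4=1, G5=0, giving Y=0. Observed 1.
Test 1: faults giving observed 1 are {G3 stuck-at-0, G4 stuck-at-0, G5 stuck-at-1}.
Test 2 (A=0, B=1, C=1): fault-free G1=0, G2=1, G3=0, G4=1, G5=0 → 0; observed 0. Eliminates G4 stuck-at-0, G5 stuck-at-1.
Only G3 stuck-at-0 is consistent with every test.

G3 stuck-at-0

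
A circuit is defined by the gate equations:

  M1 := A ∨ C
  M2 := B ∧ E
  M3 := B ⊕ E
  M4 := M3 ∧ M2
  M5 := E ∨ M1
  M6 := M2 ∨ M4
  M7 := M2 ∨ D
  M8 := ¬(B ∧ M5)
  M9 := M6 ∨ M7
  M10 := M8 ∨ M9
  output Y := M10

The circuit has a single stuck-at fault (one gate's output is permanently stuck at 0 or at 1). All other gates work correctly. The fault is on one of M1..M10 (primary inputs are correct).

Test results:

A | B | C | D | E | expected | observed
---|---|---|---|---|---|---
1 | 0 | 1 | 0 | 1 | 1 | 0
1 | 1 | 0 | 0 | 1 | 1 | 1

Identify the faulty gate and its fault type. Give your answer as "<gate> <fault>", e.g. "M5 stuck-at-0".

M8 stuck-at-0

Fault-free values for test 1 (A=1, B=0, C=1, D=0, E=1): M1=1, M2=0, M3=1, M4=0, M5=1, M6=0, M7=0, M8=1, M9=0, M10=1, giving Y=1. Observed 0.
Test 1: faults giving observed 0 are {M8 stuck-at-0, M10 stuck-at-0}.
Test 2 (A=1, B=1, C=0, D=0, E=1): fault-free M1=1, M2=1, M3=0, M4=0, M5=1, M6=1, M7=1, M8=0, M9=1, M10=1 → 1; observed 1. Eliminates M10 stuck-at-0.
Only M8 stuck-at-0 is consistent with every test.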